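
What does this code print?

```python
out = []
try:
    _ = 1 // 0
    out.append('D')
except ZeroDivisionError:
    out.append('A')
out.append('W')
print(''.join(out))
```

Execution trace: 'A' (except ZeroDivisionError) → 'W' (after the try/except). Output: AW

Answer: AW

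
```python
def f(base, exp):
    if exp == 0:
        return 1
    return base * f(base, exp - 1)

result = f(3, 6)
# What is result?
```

f(3, 6) = 3 * 3 * 3 * 3 * 3 * 3 = 729

Answer: 729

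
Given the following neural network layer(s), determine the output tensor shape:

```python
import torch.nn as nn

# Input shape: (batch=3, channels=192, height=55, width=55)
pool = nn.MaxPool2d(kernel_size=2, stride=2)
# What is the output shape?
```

Input: (3, 192, 55, 55) -> Output: (3, 192, 27, 27)

Answer: (3, 192, 27, 27)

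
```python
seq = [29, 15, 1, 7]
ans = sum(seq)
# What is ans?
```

Trace:
`seq = [29, 15, 1, 7]` → seq = [29, 15, 1, 7]
`ans = sum(seq)` → ans = 52
So ans = 52

Answer: 52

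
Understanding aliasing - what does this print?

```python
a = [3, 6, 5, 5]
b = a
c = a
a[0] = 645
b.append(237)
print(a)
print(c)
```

Key concept: multiple aliases.
Step by step:
`a = [3, 6, 5, 5]` → a = [3, 6, 5, 5]
`b = a` → b = [3, 6, 5, 5] (same object as a)
`c = a` → c = [3, 6, 5, 5] (same object as a, b)
`a[0] = 645` → a = [645, 6, 5, 5] (same object as b, c); b = [645, 6, 5, 5] (same object as a, c); c = [645, 6, 5, 5] (same object as a, b)
`b.append(237)` → a = [645, 6, 5, 5, 237] (same object as b, c); b = [645, 6, 5, 5, 237] (same object as a, c); c = [645, 6, 5, 5, 237] (same object as a, b)
`print(a)` → prints [645, 6, 5, 5, 237]
`print(c)` → prints [645, 6, 5, 5, 237]

Answer:
[645, 6, 5, 5, 237]
[645, 6, 5, 5, 237]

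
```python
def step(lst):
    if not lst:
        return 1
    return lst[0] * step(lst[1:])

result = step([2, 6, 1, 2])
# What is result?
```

Product over [2, 6, 1, 2] = 2 * 6 * 1 * 2 = 24

Answer: 24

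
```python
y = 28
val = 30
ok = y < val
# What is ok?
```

Trace:
`y = 28` → y = 28
`val = 30` → val = 30
`ok = y < val` → ok = True
So ok = True

Answer: True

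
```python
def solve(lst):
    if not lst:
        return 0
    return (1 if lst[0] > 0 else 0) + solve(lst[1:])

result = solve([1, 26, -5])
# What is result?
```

Count of positive elements in [1, 26, -5] = 2

Answer: 2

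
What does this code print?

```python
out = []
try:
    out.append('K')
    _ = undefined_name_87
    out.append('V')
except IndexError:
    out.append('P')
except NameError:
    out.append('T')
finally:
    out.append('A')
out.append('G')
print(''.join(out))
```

Execution trace: 'K' (try body) → 'T' (except NameError) → 'A' (finally) → 'G' (after the try/except). Output: KTAG

Answer: KTAG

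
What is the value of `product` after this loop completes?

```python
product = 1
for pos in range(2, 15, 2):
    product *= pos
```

Product of even numbers 2 to 14
`product` takes the values: 1 → 2 → 8 → 48 → 384 → 3840 → 46080 → 645120

Answer: 645120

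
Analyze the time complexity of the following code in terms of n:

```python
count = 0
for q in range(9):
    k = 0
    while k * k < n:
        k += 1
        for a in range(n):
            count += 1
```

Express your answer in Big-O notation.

Each loop level contributes: 1 × √n × n. Multiplying the contributions gives O(n√n).

Answer: O(n√n)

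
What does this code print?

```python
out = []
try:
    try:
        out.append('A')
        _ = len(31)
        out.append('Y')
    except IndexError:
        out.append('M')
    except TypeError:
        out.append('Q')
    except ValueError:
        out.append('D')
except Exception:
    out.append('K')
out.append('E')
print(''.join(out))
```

Execution trace: 'A' (inner try body) → 'Q' (inner except TypeError) → 'E' (after the try/except). Output: AQE

Answer: AQE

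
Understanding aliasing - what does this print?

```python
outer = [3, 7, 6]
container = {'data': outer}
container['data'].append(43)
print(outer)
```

Key concept: dict holds reference to list.
Step by step:
`outer = [3, 7, 6]` → outer = [3, 7, 6]
`container = {'data': outer}` → container = {'data': [3, 7, 6]}
`container['data'].append(43)` → outer = [3, 7, 6, 43]; container = {'data': [3, 7, 6, 43]}
`print(outer)` → prints [3, 7, 6, 43]

Answer: [3, 7, 6, 43]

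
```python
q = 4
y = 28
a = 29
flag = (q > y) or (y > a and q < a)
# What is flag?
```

Trace:
`q = 4` → q = 4
`y = 28` → y = 28
`a = 29` → a = 29
`flag = (q > y) or (y > a and q < a)` → flag = False
So flag = False

Answer: False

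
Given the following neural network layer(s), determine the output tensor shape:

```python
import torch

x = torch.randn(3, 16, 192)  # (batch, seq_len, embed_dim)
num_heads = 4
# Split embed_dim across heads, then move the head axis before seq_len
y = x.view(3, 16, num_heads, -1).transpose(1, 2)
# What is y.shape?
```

Input: (3, 16, 192) -> head_dim = 192 // 4 = 48; after view: (3, 16, 4, 48) -> after transpose(1, 2): (3, 4, 16, 48) -> Output: (3, 4, 16, 48)

Answer: (3, 4, 16, 48)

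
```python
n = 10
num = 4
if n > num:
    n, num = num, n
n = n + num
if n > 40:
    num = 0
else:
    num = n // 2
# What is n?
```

Trace:
`n = 10` → n = 10
`num = 4` → num = 4
`if n > num: ...` → n > num is True → n = 4; num = 10
`n = n + num` → n = 14
`if n > 40: ...` → n > 40 is False, take else branch → num = 7
So n = 14

Answer: 14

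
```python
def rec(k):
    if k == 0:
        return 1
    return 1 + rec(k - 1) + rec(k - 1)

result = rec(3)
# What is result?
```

rec(k) = 1 + 2·rec(k-1), rec(0)=1. Closed form: (1+1)·2^3 - 1 = 15.

Answer: 15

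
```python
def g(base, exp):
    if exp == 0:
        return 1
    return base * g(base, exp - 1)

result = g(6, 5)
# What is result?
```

g(6, 5) = 6 * 6 * 6 * 6 * 6 = 7776

Answer: 7776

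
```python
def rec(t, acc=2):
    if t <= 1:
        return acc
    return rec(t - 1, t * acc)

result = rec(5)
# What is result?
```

Accumulator trace (n, acc): (5, 2) -> (4, 10) -> (3, 40) -> (2, 120) -> (1, 240) -> return 240

Answer: 240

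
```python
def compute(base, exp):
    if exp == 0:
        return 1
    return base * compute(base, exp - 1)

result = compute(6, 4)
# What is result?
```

compute(6, 4) = 6 * 6 * 6 * 6 = 1296

Answer: 1296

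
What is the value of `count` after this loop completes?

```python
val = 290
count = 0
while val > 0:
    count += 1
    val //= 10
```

Count digits by repeated division by 10
`count` takes the values: 0 → 1 → 2 → 3

Answer: 3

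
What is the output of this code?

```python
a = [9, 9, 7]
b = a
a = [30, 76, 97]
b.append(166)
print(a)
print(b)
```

Key concept: rebinding vs mutation: a is rebound to a new list, b still points at the original.
Step by step:
`a = [9, 9, 7]` → a = [9, 9, 7]
`b = a` → b = [9, 9, 7] (same object as a)
`a = [30, 76, 97]` → a = [30, 76, 97]
`b.append(166)` → b = [9, 9, 7, 166]
`print(a)` → prints [30, 76, 97]
`print(b)` → prints [9, 9, 7, 166]

Answer:
[30, 76, 97]
[9, 9, 7, 166]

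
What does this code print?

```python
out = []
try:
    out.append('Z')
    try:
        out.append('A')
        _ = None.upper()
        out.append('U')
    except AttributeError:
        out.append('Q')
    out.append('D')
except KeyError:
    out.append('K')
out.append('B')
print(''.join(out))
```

Execution trace: 'Z' (try body) → 'A' (inner try body) → 'Q' (inner except AttributeError) → 'D' (try body, no exception) → 'B' (after the try/except). Output: ZAQDB

Answer: ZAQDB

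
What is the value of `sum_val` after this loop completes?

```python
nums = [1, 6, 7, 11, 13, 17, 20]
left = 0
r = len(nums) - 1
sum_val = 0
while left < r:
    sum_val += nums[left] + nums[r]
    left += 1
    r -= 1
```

Sum of pairs from ends
`sum_val` takes the values: 0 → 21 → 44 → 64

Answer: 64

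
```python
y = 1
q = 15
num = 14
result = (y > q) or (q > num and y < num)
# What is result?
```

Trace:
`y = 1` → y = 1
`q = 15` → q = 15
`num = 14` → num = 14
`result = (y > q) or (q > num and y < num)` → result = True
So result = True

Answer: True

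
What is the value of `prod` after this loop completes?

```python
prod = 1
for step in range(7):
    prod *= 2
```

2^7 = 128
`prod` takes the values: 1 → 2 → 4 → 8 → 16 → 32 → 64 → 128

Answer: 128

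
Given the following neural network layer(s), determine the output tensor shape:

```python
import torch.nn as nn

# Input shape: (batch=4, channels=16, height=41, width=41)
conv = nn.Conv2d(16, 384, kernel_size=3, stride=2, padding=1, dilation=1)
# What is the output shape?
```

Input: (4, 16, 41, 41) -> Output: (4, 384, 21, 21)

Answer: (4, 384, 21, 21)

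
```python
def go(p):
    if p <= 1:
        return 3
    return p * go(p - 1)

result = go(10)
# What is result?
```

go(10) = 10 * 9 * 8 * 7 * 6 * 5 * 4 * 3 * 2 * 3 = 10886400

Answer: 10886400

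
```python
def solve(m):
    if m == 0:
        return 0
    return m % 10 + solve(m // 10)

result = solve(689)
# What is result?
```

Sum of digits of 689: 9 + 8 + 6 = 23

Answer: 23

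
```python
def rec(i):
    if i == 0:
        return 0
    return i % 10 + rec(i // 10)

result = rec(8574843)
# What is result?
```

Sum of digits of 8574843: 3 + 4 + 8 + 4 + 7 + 5 + 8 = 39

Answer: 39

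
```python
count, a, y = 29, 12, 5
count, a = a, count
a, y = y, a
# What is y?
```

Trace:
`count, a, y = 29, 12, 5` → count = 29; a = 12; y = 5
`count, a = a, count` → count = 12; a = 29
`a, y = y, a` → a = 5; y = 29
So y = 29

Answer: 29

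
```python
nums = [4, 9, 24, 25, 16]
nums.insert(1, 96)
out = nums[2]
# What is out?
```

Trace:
`nums = [4, 9, 24, 25, 16]` → nums = [4, 9, 24, 25, 16]
`nums.insert(1, 96)` → nums = [4, 96, 9, 24, 25, 16]
`out = nums[2]` → out = 9
So out = 9

Answer: 9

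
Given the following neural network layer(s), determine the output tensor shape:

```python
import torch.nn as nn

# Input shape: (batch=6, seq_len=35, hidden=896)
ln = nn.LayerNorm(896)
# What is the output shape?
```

Input: (6, 35, 896) -> Output: (6, 35, 896)

Answer: (6, 35, 896)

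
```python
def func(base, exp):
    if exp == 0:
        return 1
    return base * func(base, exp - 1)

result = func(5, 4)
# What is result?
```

func(5, 4) = 5 * 5 * 5 * 5 = 625

Answer: 625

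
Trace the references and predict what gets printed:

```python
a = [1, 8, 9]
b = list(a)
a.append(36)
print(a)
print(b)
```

Key concept: list() constructor creates copy.
Step by step:
`a = [1, 8, 9]` → a = [1, 8, 9]
`b = list(a)` → b = [1, 8, 9]
`a.append(36)` → a = [1, 8, 9, 36]
`print(a)` → prints [1, 8, 9, 36]
`print(b)` → prints [1, 8, 9]

Answer:
[1, 8, 9, 36]
[1, 8, 9]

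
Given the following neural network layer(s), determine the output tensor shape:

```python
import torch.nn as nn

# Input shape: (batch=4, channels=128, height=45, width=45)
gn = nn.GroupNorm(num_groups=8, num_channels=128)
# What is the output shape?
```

Input: (4, 128, 45, 45) -> Output: (4, 128, 45, 45)

Answer: (4, 128, 45, 45)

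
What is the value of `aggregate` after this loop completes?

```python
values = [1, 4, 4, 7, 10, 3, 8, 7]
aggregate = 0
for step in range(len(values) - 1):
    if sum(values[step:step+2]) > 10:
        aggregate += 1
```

Count windows with sum > 10
`aggregate` takes the values: 0 → 1 → 2 → 3 → 4 → 5

Answer: 5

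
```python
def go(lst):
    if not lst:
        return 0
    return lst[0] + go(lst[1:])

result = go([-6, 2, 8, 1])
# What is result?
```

(-6) + 2 + 8 + 1 + 0 = 5

Answer: 5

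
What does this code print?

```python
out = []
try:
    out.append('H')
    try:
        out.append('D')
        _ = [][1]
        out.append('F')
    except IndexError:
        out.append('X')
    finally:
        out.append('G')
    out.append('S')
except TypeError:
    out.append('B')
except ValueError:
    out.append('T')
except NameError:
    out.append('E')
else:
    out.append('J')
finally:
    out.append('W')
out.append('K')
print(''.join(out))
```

Execution trace: 'H' (try body) → 'D' (inner try body) → 'X' (inner except IndexError) → 'G' (inner finally) → 'S' (try body, no exception) → 'J' (else) → 'W' (finally) → 'K' (after the try/except). Output: HDXGSJWK

Answer: HDXGSJWK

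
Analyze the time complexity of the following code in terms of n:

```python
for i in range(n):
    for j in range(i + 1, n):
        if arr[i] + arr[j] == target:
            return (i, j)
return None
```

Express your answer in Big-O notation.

This is Two sum brute force. Time complexity: O(n²).

Answer: O(n²)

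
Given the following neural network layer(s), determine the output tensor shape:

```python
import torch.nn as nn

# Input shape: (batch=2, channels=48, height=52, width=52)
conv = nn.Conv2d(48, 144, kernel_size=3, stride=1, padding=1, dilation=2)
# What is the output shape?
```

Input: (2, 48, 52, 52) -> Output: (2, 144, 50, 50)

Answer: (2, 144, 50, 50)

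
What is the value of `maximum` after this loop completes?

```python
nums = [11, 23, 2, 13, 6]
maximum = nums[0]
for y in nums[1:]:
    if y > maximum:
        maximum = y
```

Maximum of [11, 23, 2, 13, 6]
`maximum` takes the values: 11 → 23

Answer: 23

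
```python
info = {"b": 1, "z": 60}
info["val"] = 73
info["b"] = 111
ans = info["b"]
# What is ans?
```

Trace:
`info = {"b": 1, "z": 60}` → info = {'b': 1, 'z': 60}
`info["val"] = 73` → info = {'b': 1, 'z': 60, 'val': 73}
`info["b"] = 111` → info = {'b': 111, 'z': 60, 'val': 73}
`ans = info["b"]` → ans = 111
So ans = 111

Answer: 111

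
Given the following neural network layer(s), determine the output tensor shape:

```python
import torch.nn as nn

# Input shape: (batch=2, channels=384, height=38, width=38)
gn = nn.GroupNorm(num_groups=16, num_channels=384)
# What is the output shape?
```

Input: (2, 384, 38, 38) -> Output: (2, 384, 38, 38)

Answer: (2, 384, 38, 38)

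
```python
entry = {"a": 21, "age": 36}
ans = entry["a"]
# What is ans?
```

Trace:
`entry = {"a": 21, "age": 36}` → entry = {'a': 21, 'age': 36}
`ans = entry["a"]` → ans = 21
So ans = 21

Answer: 21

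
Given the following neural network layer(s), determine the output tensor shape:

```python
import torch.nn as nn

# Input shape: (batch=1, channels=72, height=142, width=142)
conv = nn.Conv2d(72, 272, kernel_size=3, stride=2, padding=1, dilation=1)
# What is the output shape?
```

Input: (1, 72, 142, 142) -> Output: (1, 272, 71, 71)

Answer: (1, 272, 71, 71)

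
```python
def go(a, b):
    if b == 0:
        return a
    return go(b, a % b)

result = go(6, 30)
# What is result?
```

go(6, 30) -> go(30, 6) -> go(6, 0) -> 6

Answer: 6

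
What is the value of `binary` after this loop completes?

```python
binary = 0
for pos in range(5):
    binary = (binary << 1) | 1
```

Build 5 consecutive 1-bits: 0b11111
`binary` takes the values: 0 → 1 → 3 → 7 → 15 → 31

Answer: 31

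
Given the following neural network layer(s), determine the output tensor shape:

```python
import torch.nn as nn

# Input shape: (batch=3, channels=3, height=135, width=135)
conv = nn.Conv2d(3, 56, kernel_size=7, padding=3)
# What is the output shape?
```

Input: (3, 3, 135, 135) -> Output: (3, 56, 135, 135)

Answer: (3, 56, 135, 135)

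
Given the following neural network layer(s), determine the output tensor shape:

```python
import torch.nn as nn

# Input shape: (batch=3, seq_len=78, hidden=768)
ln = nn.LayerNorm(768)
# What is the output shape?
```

Input: (3, 78, 768) -> Output: (3, 78, 768)

Answer: (3, 78, 768)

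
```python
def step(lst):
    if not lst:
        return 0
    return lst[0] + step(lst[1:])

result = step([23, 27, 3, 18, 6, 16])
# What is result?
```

23 + 27 + 3 + 18 + 6 + 16 + 0 = 93

Answer: 93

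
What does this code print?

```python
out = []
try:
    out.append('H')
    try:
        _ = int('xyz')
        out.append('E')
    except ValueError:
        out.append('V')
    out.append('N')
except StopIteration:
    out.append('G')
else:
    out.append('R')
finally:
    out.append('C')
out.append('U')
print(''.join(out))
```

Execution trace: 'H' (try body) → 'V' (inner except ValueError) → 'N' (try body, no exception) → 'R' (else) → 'C' (finally) → 'U' (after the try/except). Output: HVNRCU

Answer: HVNRCU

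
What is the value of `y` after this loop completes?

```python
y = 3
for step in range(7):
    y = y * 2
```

Multiply by 2, 7 times: 3 * 2^7 = 384
`y` takes the values: 3 → 6 → 12 → 24 → 48 → 96 → 192 → 384

Answer: 384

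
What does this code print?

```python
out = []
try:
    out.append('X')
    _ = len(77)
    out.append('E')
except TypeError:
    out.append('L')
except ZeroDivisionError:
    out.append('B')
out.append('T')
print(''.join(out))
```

Execution trace: 'X' (try body) → 'L' (except TypeError) → 'T' (after the try/except). Output: XLT

Answer: XLT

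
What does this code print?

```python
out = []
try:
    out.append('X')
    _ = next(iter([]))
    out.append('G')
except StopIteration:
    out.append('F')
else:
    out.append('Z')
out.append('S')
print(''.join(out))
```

Execution trace: 'X' (try body) → 'F' (except StopIteration) → 'S' (after the try/except). Output: XFS

Answer: XFS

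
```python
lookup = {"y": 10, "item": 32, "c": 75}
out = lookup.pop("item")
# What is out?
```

Trace:
`lookup = {"y": 10, "item": 32, "c": 75}` → lookup = {'y': 10, 'item': 32, 'c': 75}
`out = lookup.pop("item")` → lookup = {'y': 10, 'c': 75}; out = 32
So out = 32

Answer: 32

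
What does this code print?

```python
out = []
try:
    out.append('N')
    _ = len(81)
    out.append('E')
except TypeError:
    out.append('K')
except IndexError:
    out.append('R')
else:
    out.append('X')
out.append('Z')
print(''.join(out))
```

Execution trace: 'N' (try body) → 'K' (except TypeError) → 'Z' (after the try/except). Output: NKZ

Answer: NKZ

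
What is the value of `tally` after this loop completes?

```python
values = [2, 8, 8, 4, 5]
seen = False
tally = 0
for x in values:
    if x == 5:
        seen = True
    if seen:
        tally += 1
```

Count elements after first 5 in [2, 8, 8, 4, 5]
`tally` takes the values: 0 → 1

Answer: 1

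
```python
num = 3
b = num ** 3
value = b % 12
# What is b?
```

Trace:
`num = 3` → num = 3
`b = num ** 3` → b = 27
`value = b % 12` → value = 3
So b = 27

Answer: 27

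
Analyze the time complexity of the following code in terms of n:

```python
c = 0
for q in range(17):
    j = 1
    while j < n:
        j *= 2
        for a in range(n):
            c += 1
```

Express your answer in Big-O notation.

Each loop level contributes: 1 × log n × n. Multiplying the contributions gives O(n log n).

Answer: O(n log n)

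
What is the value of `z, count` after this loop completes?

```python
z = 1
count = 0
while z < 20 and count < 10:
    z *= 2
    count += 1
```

Double until >= 20 or 10 iterations
`z, count` takes the values: (1, 0) → (2, 0) → (2, 1) → (4, 1) → (4, 2) → (8, 2) → (8, 3) → (16, 3) → (16, 4) → (32, 4) → (32, 5)

Answer: 32, 5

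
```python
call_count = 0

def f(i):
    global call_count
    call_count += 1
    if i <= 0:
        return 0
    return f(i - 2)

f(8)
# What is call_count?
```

Linear recursion stepping by 2: 5 calls from i=8 down to ≤0.

Answer: 5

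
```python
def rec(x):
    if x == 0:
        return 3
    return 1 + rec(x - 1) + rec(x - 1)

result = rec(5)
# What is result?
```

rec(x) = 1 + 2·rec(x-1), rec(0)=3. Closed form: (3+1)·2^5 - 1 = 127.

Answer: 127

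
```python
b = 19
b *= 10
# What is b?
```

Trace:
`b = 19` → b = 19
`b *= 10` → b = 190
So b = 190

Answer: 190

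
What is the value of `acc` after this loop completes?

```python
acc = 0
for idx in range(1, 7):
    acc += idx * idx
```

Sum of squares 1² to 6² = 91
`acc` takes the values: 0 → 1 → 5 → 14 → 30 → 55 → 91

Answer: 91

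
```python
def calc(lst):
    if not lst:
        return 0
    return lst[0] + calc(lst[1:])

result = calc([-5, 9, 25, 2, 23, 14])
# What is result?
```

(-5) + 9 + 25 + 2 + 23 + 14 + 0 = 68

Answer: 68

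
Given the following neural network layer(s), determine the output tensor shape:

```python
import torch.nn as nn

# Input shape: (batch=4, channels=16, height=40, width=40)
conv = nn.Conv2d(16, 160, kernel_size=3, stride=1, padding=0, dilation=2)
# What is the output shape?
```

Input: (4, 16, 40, 40) -> Output: (4, 160, 36, 36)

Answer: (4, 160, 36, 36)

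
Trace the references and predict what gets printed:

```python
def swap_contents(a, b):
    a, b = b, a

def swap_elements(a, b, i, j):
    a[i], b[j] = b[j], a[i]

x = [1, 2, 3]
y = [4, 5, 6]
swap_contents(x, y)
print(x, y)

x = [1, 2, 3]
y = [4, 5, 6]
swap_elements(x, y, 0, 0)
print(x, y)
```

Key concept: parameter rebinding vs mutation.
Step by step:
`x = [1, 2, 3]` → x = [1, 2, 3]
`y = [4, 5, 6]` → y = [4, 5, 6]
`swap_contents(x, y)` → no visible change to tracked variables
`print(x, y)` → prints [1, 2, 3] [4, 5, 6]
`x = [1, 2, 3]` → x = [1, 2, 3]
`y = [4, 5, 6]` → y = [4, 5, 6]
`swap_elements(x, y, 0, 0)` → x = [4, 2, 3]; y = [1, 5, 6]
`print(x, y)` → prints [4, 2, 3] [1, 5, 6]

Answer:
[1, 2, 3] [4, 5, 6]
[4, 2, 3] [1, 5, 6]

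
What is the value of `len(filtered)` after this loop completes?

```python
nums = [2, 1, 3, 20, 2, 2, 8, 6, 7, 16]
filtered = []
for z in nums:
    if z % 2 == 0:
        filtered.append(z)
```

Count even numbers in [2, 1, 3, 20, 2, 2, 8, 6, 7, 16]
`filtered` takes the values: [] → [2] → [2, 20] → [2, 20, 2] → [2, 20, 2, 2] → [2, 20, 2, 2, 8] → [2, 20, 2, 2, 8, 6] → [2, 20, 2, 2, 8, 6, 16]
So `len(filtered)` = 7

Answer: 7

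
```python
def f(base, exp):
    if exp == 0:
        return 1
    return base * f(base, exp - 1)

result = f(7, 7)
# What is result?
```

f(7, 7) = 7 * 7 * 7 * 7 * 7 * 7 * 7 = 823543

Answer: 823543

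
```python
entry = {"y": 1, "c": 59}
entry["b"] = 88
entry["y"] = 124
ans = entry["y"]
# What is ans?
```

Trace:
`entry = {"y": 1, "c": 59}` → entry = {'y': 1, 'c': 59}
`entry["b"] = 88` → entry = {'y': 1, 'c': 59, 'b': 88}
`entry["y"] = 124` → entry = {'y': 124, 'c': 59, 'b': 88}
`ans = entry["y"]` → ans = 124
So ans = 124

Answer: 124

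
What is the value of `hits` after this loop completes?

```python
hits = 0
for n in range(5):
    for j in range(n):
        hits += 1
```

Triangle number: 0+1+2+...+4
`hits` takes the values: 0 → 1 → 2 → 3 → 4 → 5 → 6 → 7 → 8 → 9 → 10

Answer: 10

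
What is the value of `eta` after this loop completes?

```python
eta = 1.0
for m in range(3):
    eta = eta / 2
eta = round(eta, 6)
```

Halving LR 3 times: 1 / 2^3
`eta` takes the values: 1.0 → 0.5 → 0.25 → 0.125

Answer: 0.125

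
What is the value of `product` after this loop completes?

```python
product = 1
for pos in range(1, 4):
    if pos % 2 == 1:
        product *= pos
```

Product of odd numbers 1 to 3
`product` takes the values: 1 → 3

Answer: 3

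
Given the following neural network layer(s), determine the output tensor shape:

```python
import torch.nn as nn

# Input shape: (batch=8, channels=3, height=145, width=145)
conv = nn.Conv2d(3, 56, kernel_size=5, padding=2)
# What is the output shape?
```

Input: (8, 3, 145, 145) -> Output: (8, 56, 145, 145)

Answer: (8, 56, 145, 145)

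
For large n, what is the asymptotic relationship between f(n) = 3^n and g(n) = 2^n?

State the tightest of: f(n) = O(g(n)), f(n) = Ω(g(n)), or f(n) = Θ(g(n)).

3^n vs 2^n: f(n) = Ω(g(n)) but not O(g(n)) — 3^n grows strictly faster than 2^n.

Answer: f(n) = Ω(g(n)) but not O(g(n)) — 3^n grows strictly faster than 2^n.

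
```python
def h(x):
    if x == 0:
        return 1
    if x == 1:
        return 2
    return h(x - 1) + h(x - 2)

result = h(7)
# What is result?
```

Build up from base cases: h(0)=1, h(1)=2, h(2)=3, h(3)=5, h(4)=8, h(5)=13, h(6)=21, ..., h(7)=34

Answer: 34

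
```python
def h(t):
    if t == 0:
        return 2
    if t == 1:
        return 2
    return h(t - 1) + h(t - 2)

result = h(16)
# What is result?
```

Build up from base cases: h(0)=2, h(1)=2, h(2)=4, h(3)=6, h(4)=10, h(5)=16, h(6)=26, ..., h(16)=3194

Answer: 3194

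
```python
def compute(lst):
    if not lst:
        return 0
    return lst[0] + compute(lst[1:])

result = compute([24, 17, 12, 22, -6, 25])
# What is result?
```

24 + 17 + 12 + 22 + (-6) + 25 + 0 = 94

Answer: 94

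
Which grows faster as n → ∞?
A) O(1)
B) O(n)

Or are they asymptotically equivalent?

O(1) vs O(n): Higher order terms dominate.

Answer: B) O(n) grows faster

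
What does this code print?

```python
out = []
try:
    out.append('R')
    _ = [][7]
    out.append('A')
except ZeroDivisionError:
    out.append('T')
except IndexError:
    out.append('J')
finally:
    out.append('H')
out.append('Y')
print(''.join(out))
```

Execution trace: 'R' (try body) → 'J' (except IndexError) → 'H' (finally) → 'Y' (after the try/except). Output: RJHY

Answer: RJHY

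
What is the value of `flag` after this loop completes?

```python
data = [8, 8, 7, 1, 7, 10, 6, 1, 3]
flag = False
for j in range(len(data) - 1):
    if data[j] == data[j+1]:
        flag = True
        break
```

Check consecutive duplicates in [8, 8, 7, 1, 7, 10, 6, 1, 3]
`flag` takes the values: False → True

Answer: True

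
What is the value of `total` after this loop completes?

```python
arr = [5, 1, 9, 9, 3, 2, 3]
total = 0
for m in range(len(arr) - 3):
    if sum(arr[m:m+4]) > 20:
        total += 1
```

Count windows with sum > 20
`total` takes the values: 0 → 1 → 2 → 3

Answer: 3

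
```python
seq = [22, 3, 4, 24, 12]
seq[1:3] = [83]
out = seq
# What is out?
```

Trace:
`seq = [22, 3, 4, 24, 12]` → seq = [22, 3, 4, 24, 12]
`seq[1:3] = [83]` → seq = [22, 83, 24, 12]
`out = seq` → out = [22, 83, 24, 12]
So out = [22, 83, 24, 12]

Answer: [22, 83, 24, 12]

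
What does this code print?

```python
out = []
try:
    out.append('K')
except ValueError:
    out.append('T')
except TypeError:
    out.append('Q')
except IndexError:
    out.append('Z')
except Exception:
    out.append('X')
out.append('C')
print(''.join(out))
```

Execution trace: 'K' (try body, no exception) → 'C' (after the try/except). Output: KC

Answer: KC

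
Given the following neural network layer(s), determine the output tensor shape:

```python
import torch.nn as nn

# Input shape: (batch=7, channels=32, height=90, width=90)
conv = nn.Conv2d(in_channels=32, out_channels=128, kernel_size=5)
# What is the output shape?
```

Input: (7, 32, 90, 90) -> Output: (7, 128, 86, 86)

Answer: (7, 128, 86, 86)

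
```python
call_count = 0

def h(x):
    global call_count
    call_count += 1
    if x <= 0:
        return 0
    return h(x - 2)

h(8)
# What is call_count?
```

Linear recursion stepping by 2: 5 calls from x=8 down to ≤0.

Answer: 5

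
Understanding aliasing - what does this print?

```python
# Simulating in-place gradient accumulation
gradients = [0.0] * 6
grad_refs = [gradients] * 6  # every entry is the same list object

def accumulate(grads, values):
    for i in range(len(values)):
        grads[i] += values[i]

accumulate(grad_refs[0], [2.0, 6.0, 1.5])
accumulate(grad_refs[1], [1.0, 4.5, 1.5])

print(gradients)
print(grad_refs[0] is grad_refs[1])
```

Key concept: gradient accumulation aliasing.
Step by step:
`gradients = [0.0] * 6` → gradients = [0.0, 0.0, 0.0, 0.0, 0.0, 0.0]
`grad_refs = [gradients] * 6` → grad_refs = [[0.0, 0.0, 0.0, 0.0, 0.0, 0.0], [0.0, 0.0, 0.0, 0.0, 0.0, 0.0], [0.0, 0.0, 0.0, 0.0, 0.0, 0.0], [0.0, 0.0, 0.0, 0.0, 0.0, 0.0], [0.0, 0.0, 0.0, 0.0, 0.0, 0.0], [0.0, 0.0, 0.0, 0.0, 0.0, 0.0]]
`accumulate(grad_refs[0], [2.0, 6.0, 1.5])` → gradients = [2.0, 6.0, 1.5, 0.0, 0.0, 0.0]; grad_refs = [[2.0, 6.0, 1.5, 0.0, 0.0, 0.0], [2.0, 6.0, 1.5, 0.0, 0.0, 0.0], [2.0, 6.0, 1.5, 0.0, 0.0, 0.0], [2.0, 6.0, 1.5, 0.0, 0.0, 0.0], [2.0, 6.0, 1.5, 0.0, 0.0, 0.0], [2.0, 6.0, 1.5, 0.0, 0.0, 0.0]]
`accumulate(grad_refs[1], [1.0, 4.5, 1.5])` → gradients = [3.0, 10.5, 3.0, 0.0, 0.0, 0.0]; grad_refs = [[3.0, 10.5, 3.0, 0.0, 0.0, 0.0], [3.0, 10.5, 3.0, 0.0, 0.0, 0.0], [3.0, 10.5, 3.0, 0.0, 0.0, 0.0], [3.0, 10.5, 3.0, 0.0, 0.0, 0.0], [3.0, 10.5, 3.0, 0.0, 0.0, 0.0], [3.0, 10.5, 3.0, 0.0, 0.0, 0.0]]
`print(gradients)` → prints [3.0, 10.5, 3.0, 0.0, 0.0, 0.0]
`print(grad_refs[0] is grad_refs[1])` → prints True

Answer:
[3.0, 10.5, 3.0, 0.0, 0.0, 0.0]
True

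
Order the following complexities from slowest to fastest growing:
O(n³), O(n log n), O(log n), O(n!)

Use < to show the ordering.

Ordered by growth rate: O(log n) < O(n log n) < O(n³) < O(n!)

Answer: O(log n) < O(n log n) < O(n³) < O(n!)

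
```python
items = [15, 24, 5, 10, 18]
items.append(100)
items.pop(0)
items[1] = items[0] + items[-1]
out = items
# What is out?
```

Trace:
`items = [15, 24, 5, 10, 18]` → items = [15, 24, 5, 10, 18]
`items.append(100)` → items = [15, 24, 5, 10, 18, 100]
`items.pop(0)` → items = [24, 5, 10, 18, 100]
`items[1] = items[0] + items[-1]` → items = [24, 124, 10, 18, 100]
`out = items` → out = [24, 124, 10, 18, 100]
So out = [24, 124, 10, 18, 100]

Answer: [24, 124, 10, 18, 100]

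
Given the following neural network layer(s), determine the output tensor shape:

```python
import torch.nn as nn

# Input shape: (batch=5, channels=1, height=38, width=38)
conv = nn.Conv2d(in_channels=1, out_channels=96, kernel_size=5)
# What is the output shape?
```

Input: (5, 1, 38, 38) -> Output: (5, 96, 34, 34)

Answer: (5, 96, 34, 34)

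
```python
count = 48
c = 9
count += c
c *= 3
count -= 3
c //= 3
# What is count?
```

Trace:
`count = 48` → count = 48
`c = 9` → c = 9
`count += c` → count = 57
`c *= 3` → c = 27
`count -= 3` → count = 54
`c //= 3` → c = 9
So count = 54

Answer: 54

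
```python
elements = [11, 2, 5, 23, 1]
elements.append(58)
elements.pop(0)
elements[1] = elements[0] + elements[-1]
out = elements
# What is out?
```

Trace:
`elements = [11, 2, 5, 23, 1]` → elements = [11, 2, 5, 23, 1]
`elements.append(58)` → elements = [11, 2, 5, 23, 1, 58]
`elements.pop(0)` → elements = [2, 5, 23, 1, 58]
`elements[1] = elements[0] + elements[-1]` → elements = [2, 60, 23, 1, 58]
`out = elements` → out = [2, 60, 23, 1, 58]
So out = [2, 60, 23, 1, 58]

Answer: [2, 60, 23, 1, 58]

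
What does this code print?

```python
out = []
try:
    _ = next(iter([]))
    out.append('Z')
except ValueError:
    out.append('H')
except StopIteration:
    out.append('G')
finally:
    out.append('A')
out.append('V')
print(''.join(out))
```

Execution trace: 'G' (except StopIteration) → 'A' (finally) → 'V' (after the try/except). Output: GAV

Answer: GAV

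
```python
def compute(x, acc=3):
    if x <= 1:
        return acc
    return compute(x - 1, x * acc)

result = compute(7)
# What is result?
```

Accumulator trace (n, acc): (7, 3) -> (6, 21) -> (5, 126) -> (4, 630) -> (3, 2520) -> (2, 7560) -> (1, 15120) -> return 15120

Answer: 15120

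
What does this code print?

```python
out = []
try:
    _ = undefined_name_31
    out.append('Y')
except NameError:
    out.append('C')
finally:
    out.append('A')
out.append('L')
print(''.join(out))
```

Execution trace: 'C' (except NameError) → 'A' (finally) → 'L' (after the try/except). Output: CAL

Answer: CAL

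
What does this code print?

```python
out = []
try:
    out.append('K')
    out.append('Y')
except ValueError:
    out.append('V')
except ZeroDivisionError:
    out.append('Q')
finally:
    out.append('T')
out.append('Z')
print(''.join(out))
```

Execution trace: 'K' (try body) → 'Y' (try body, no exception) → 'T' (finally) → 'Z' (after the try/except). Output: KYTZ

Answer: KYTZ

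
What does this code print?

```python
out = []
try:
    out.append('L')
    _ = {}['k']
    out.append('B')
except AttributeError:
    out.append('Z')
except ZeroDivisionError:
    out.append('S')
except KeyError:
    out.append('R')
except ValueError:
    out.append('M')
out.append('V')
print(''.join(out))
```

Execution trace: 'L' (try body) → 'R' (except KeyError) → 'V' (after the try/except). Output: LRV

Answer: LRV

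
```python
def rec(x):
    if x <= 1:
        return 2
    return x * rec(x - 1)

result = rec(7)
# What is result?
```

rec(7) = 7 * 6 * 5 * 4 * 3 * 2 * 2 = 10080

Answer: 10080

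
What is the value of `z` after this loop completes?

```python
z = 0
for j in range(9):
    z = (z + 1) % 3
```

Increment mod 3, 9 times = 0
`z` takes the values: 0 → 1 → 2 → 0 → 1 → 2 → 0 → 1 → 2 → 0

Answer: 0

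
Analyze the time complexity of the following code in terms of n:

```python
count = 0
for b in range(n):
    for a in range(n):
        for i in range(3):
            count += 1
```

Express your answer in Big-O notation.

Each loop level contributes: n × n × 1. Multiplying the contributions gives O(n^2).

Answer: O(n^2)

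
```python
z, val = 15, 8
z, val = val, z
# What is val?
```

Trace:
`z, val = 15, 8` → z = 15; val = 8
`z, val = val, z` → z = 8; val = 15
So val = 15

Answer: 15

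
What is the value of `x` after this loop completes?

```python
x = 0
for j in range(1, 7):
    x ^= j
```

XOR of 1 to 6
`x` takes the values: 0 → 1 → 3 → 0 → 4 → 1 → 7

Answer: 7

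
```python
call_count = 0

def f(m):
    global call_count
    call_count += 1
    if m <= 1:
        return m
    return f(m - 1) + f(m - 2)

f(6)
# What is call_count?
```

Calls(m) = 1 + Calls(m-1) + Calls(m-2); Calls(0)=Calls(1)=1. For m=6 this gives 25.

Answer: 25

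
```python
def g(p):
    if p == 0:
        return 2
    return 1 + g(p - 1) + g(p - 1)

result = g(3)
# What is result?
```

g(p) = 1 + 2·g(p-1), g(0)=2. Closed form: (2+1)·2^3 - 1 = 23.

Answer: 23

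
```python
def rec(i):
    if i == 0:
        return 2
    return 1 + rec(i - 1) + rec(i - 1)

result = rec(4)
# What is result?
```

rec(i) = 1 + 2·rec(i-1), rec(0)=2. Closed form: (2+1)·2^4 - 1 = 47.

Answer: 47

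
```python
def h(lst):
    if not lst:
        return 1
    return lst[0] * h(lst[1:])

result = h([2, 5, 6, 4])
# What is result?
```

Product over [2, 5, 6, 4] = 2 * 5 * 6 * 4 = 240

Answer: 240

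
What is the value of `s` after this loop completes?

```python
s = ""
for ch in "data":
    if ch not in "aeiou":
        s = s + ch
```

Remove vowels from 'data'
`s` takes the values: "" → "d" → "dt"

Answer: "dt"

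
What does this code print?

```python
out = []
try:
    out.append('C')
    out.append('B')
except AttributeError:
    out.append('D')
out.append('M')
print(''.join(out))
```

Execution trace: 'C' (try body) → 'B' (try body, no exception) → 'M' (after the try/except). Output: CBM

Answer: CBM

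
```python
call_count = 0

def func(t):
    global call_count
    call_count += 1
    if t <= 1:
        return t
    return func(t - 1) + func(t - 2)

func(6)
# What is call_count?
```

Calls(t) = 1 + Calls(t-1) + Calls(t-2); Calls(0)=Calls(1)=1. For t=6 this gives 25.

Answer: 25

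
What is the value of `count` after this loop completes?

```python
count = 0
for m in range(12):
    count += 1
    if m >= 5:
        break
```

Loop breaks when m reaches 5, count is 6
`count` takes the values: 0 → 1 → 2 → 3 → 4 → 5 → 6

Answer: 6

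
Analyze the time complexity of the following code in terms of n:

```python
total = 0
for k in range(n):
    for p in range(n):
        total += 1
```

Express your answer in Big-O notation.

Each loop level contributes: n × n. Multiplying the contributions gives O(n^2).

Answer: O(n^2)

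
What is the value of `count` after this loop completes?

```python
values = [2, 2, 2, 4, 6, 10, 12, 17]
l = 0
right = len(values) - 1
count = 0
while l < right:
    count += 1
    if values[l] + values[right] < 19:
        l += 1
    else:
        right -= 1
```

Steps to find pair summing to 19
`count` takes the values: 0 → 1 → 2 → 3 → 4 → 5 → 6 → 7

Answer: 7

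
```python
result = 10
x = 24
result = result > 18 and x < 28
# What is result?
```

Trace:
`result = 10` → result = 10
`x = 24` → x = 24
`result = result > 18 and x < 28` → result = False
So result = False

Answer: False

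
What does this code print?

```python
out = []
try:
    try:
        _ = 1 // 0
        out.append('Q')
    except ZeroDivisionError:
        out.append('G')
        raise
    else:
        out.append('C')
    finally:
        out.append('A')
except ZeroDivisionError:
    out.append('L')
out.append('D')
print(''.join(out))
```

Execution trace: 'G' (inner except ZeroDivisionError) → 'A' (inner finally) → 'L' (outer except ZeroDivisionError) → 'D' (after the try/except). Output: GALD

Answer: GALD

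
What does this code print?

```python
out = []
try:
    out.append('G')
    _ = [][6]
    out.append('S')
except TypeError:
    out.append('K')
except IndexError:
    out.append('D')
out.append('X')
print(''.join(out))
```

Execution trace: 'G' (try body) → 'D' (except IndexError) → 'X' (after the try/except). Output: GDX

Answer: GDX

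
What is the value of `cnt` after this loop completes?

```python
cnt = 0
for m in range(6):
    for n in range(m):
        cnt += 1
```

Triangle number: 0+1+2+...+5
`cnt` takes the values: 0 → 1 → 2 → 3 → 4 → 5 → 6 → 7 → 8 → 9 → 10 → 11 → 12 → 13 → 14 → 15

Answer: 15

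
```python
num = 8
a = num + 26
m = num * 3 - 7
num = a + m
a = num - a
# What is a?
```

Trace:
`num = 8` → num = 8
`a = num + 26` → a = 34
`m = num * 3 - 7` → m = 17
`num = a + m` → num = 51
`a = num - a` → a = 17
So a = 17

Answer: 17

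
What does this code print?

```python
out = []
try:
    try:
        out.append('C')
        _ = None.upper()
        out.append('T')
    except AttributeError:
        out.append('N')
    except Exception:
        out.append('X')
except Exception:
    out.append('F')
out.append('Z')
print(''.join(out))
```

Execution trace: 'C' (inner try body) → 'N' (inner except AttributeError) → 'Z' (after the try/except). Output: CNZ

Answer: CNZ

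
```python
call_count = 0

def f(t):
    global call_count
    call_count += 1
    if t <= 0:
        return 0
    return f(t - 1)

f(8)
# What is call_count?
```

Linear recursion stepping by 1: 9 calls from t=8 down to ≤0.

Answer: 9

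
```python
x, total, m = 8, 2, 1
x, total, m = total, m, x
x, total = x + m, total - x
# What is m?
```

Trace:
`x, total, m = 8, 2, 1` → x = 8; total = 2; m = 1
`x, total, m = total, m, x` → x = 2; total = 1; m = 8
`x, total = x + m, total - x` → x = 10; total = -1
So m = 8

Answer: 8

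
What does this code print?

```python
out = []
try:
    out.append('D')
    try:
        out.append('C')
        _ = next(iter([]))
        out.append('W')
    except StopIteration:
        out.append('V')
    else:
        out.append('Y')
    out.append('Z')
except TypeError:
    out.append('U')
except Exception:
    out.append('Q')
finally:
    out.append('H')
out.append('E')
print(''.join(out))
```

Execution trace: 'D' (try body) → 'C' (inner try body) → 'V' (inner except StopIteration) → 'Z' (try body, no exception) → 'H' (finally) → 'E' (after the try/except). Output: DCVZHE

Answer: DCVZHE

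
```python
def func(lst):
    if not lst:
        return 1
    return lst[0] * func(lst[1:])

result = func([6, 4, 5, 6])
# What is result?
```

Product over [6, 4, 5, 6] = 6 * 4 * 5 * 6 = 720

Answer: 720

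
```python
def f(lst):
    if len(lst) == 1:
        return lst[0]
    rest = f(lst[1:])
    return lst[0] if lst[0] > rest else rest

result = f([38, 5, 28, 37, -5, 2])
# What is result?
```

Recursive max over [38, 5, 28, 37, -5, 2] = 38

Answer: 38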